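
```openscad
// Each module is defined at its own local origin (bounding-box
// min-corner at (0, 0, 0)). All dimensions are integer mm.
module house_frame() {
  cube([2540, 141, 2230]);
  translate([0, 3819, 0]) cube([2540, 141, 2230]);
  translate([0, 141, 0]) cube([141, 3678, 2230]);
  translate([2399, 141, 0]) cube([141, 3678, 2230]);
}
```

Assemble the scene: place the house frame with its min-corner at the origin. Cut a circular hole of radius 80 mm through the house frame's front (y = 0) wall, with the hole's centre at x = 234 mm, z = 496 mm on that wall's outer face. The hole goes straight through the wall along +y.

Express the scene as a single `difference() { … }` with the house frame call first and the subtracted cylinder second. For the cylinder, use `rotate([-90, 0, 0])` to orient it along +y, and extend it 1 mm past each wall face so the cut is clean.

difference() {
  house_frame();
  translate([234, -1, 496]) rotate([-90, 0, 0]) cylinder(h = 143, r = 80);
}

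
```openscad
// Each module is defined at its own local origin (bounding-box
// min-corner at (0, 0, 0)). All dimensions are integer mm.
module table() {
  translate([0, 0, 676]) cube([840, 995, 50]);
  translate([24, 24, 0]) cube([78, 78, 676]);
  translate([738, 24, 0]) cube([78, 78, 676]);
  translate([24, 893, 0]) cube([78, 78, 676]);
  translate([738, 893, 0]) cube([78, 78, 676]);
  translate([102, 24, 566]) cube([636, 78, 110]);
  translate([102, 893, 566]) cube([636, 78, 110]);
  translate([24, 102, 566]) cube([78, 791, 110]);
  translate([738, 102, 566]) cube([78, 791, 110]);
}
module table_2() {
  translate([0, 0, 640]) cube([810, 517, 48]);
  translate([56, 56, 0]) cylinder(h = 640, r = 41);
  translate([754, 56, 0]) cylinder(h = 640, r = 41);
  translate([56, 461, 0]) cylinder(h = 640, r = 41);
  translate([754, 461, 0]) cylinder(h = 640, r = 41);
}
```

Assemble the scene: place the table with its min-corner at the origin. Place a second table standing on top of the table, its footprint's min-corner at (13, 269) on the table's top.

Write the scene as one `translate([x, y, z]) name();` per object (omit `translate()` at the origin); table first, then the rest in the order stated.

table();
translate([13, 269, 726]) table_2();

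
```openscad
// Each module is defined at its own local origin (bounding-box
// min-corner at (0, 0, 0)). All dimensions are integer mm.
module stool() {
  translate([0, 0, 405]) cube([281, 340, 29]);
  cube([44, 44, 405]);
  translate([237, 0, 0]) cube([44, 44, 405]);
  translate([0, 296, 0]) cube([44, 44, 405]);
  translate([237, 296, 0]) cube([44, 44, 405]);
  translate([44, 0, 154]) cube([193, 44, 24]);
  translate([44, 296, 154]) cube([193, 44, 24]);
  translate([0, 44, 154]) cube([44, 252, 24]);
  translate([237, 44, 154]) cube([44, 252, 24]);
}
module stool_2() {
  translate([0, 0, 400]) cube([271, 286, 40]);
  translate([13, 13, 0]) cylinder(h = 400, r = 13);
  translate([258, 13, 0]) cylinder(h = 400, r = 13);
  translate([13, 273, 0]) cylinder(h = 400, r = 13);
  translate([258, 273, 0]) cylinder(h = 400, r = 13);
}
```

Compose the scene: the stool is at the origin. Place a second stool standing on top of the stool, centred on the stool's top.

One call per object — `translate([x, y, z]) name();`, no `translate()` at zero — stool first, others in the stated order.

stool();
translate([5, 27, 434]) stool_2();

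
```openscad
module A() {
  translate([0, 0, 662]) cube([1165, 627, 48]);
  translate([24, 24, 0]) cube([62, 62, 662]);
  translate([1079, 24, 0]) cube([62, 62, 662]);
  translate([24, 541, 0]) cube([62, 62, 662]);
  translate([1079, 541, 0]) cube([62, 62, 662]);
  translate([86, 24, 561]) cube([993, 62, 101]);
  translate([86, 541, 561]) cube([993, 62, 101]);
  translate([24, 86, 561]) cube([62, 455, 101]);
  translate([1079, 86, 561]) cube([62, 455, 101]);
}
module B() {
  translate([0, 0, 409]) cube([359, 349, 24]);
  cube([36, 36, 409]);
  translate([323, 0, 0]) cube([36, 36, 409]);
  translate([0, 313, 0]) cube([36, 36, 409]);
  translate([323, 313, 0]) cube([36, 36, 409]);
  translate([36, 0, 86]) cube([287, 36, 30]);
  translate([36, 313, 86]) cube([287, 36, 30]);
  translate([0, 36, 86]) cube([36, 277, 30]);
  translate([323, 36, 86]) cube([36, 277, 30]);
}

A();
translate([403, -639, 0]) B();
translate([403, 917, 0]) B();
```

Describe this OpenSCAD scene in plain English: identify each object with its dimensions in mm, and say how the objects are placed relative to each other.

A is a table with a 1165×627 mm rectangular top, 48 mm thick, top surface at z = 710 mm, supported by four 62×62 mm square legs, each inset 24 mm from the nearest pair of top edges, running from the floor. Four apron rails, 62 mm thick and 101 mm tall, run between adjacent legs with their top edges flush with the underside of the top and their outer faces flush with the legs' outer faces.

B is a four-legged stool. The seat is 359×349 mm, 24 mm thick, top at z = 433 mm. It stands on four square legs, each 36×36 mm in cross-section, from z = 0 to the seat underside, each flush with a corner of the seat. Four stretchers, 36 mm wide and 30 mm tall, connect adjacent legs with their undersides at z = 86 mm, each running between the inner faces of the legs it joins and aligned with the legs' outer faces on the other axis.

Two stools sit around the table at the −y, +y sides.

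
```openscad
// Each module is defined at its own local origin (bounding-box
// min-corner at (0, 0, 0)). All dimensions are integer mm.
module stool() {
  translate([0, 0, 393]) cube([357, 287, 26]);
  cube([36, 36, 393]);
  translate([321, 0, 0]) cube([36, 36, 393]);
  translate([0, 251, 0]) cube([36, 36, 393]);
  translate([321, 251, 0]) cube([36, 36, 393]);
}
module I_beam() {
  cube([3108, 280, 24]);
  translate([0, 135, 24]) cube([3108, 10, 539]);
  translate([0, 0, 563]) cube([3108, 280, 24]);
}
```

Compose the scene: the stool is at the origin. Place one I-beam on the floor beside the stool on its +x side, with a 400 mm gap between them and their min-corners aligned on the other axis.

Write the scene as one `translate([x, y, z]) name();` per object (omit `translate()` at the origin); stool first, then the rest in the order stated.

stool();
translate([757, 0, 0]) I_beam();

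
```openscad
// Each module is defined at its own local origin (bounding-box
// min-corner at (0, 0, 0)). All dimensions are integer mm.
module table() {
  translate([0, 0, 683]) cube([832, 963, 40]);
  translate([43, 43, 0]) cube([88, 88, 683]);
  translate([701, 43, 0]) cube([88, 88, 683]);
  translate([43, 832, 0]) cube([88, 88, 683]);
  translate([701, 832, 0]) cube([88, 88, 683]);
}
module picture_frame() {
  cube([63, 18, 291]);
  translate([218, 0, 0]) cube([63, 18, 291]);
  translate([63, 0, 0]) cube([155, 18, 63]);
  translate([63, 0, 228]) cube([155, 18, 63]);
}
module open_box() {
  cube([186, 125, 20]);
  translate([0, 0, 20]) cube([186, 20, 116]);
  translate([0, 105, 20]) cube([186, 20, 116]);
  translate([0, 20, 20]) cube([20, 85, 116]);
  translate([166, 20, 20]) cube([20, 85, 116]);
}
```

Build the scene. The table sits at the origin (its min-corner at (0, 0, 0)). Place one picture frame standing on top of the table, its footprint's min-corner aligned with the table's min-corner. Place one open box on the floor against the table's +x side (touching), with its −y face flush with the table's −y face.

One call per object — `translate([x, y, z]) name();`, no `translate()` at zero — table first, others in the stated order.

table();
translate([0, 0, 723]) picture_frame();
translate([832, 0, 0]) open_box();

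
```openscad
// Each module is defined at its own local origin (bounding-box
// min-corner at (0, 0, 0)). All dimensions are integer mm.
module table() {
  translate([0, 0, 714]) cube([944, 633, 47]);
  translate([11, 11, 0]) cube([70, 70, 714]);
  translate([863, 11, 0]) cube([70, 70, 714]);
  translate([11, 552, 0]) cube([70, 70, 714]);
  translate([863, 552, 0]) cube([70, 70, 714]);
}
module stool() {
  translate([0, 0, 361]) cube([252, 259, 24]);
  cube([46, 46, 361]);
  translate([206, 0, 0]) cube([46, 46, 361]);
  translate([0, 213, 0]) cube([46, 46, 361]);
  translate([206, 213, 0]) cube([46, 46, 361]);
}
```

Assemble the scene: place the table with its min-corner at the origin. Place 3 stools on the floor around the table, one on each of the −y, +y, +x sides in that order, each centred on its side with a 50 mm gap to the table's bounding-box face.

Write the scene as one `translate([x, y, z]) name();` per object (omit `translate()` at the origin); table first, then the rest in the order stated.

table();
translate([346, -309, 0]) stool();
translate([346, 683, 0]) stool();
translate([994, 187, 0]) stool();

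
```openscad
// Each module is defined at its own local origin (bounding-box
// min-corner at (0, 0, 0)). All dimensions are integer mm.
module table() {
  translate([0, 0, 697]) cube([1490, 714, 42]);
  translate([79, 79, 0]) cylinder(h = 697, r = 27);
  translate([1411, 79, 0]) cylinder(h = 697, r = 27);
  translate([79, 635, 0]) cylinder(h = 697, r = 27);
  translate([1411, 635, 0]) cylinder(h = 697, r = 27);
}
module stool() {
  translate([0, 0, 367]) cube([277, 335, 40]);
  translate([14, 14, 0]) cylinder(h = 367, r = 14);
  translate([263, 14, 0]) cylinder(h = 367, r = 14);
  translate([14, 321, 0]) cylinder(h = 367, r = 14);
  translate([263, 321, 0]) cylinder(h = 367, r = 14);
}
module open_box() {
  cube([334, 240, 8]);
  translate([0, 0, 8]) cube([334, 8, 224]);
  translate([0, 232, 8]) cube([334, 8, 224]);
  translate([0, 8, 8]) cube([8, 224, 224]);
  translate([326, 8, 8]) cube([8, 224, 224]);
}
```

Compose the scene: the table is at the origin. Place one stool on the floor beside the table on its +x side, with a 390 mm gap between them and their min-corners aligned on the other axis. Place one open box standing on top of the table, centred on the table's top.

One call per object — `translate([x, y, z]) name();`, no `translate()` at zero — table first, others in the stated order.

table();
translate([1880, 0, 0]) stool();
translate([578, 237, 739]) open_box();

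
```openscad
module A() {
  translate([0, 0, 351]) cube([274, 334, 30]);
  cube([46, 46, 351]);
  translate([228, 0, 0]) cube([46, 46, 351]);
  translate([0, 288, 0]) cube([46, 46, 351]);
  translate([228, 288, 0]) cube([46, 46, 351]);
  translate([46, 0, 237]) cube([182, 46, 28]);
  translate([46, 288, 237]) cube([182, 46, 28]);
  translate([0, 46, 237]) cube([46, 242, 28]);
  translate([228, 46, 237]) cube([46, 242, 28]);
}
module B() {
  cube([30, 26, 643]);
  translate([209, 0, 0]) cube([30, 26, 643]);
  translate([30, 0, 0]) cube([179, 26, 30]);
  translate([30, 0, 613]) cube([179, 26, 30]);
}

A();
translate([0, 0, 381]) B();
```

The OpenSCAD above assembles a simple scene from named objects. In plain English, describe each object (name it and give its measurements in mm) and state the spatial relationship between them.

A is a four-legged stool. The seat is 274×334 mm, 30 mm thick, top at z = 381 mm. It stands on four square legs, each 46×46 mm in cross-section, from z = 0 to the seat underside, each flush with a corner of the seat. Four stretchers, 46 mm wide and 28 mm tall, connect adjacent legs with their undersides at z = 237 mm, each running between the inner faces of the legs it joins and aligned with the legs' outer faces on the other axis.

B is a rectangular picture frame lying in the x–z plane (depth along y). The opening is 179 mm wide (x) by 583 mm tall (z), surrounded by a border 30 mm wide on all four sides. The frame is 26 mm deep and is made of two full-height vertical stiles with two horizontal rails fitted between them.

The picture frame is on top of the stool.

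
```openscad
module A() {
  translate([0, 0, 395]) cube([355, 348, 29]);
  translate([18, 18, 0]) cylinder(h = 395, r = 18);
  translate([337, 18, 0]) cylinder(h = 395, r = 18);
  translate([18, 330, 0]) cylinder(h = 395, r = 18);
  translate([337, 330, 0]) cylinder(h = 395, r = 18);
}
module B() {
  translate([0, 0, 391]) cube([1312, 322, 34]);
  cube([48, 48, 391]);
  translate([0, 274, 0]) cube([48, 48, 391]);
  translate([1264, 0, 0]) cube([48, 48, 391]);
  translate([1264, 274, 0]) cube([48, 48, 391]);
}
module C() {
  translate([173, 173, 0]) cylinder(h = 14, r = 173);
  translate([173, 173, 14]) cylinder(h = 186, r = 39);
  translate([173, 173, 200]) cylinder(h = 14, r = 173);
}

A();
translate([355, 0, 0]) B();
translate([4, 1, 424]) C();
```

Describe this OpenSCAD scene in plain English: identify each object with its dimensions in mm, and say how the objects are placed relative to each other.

A is a four-legged stool. The seat is a 355×348×29 mm slab whose top surface is at z = 424 mm; four round legs, each 36 mm in diameter, run from the floor (z = 0) to the underside of the seat, each leg's axis is inset half a diameter from the nearest pair of seat edges (so the leg's bounding box is flush with the corner).

B is a bench: a 1312×322 mm seat slab, 34 mm thick, top at z = 425 mm, on four 48×48 mm square legs flush with the seat corners and standing on z = 0.

C is a spool: two coaxial disc flanges of radius 173 mm and thickness 14 mm, joined by a core cylinder of radius 39 mm and height 186 mm. The lower flange rests on z = 0 and the three cylinders share a vertical axis.

The bench is against the stool's +x side, with their −y faces flush. The spool is on top of the stool.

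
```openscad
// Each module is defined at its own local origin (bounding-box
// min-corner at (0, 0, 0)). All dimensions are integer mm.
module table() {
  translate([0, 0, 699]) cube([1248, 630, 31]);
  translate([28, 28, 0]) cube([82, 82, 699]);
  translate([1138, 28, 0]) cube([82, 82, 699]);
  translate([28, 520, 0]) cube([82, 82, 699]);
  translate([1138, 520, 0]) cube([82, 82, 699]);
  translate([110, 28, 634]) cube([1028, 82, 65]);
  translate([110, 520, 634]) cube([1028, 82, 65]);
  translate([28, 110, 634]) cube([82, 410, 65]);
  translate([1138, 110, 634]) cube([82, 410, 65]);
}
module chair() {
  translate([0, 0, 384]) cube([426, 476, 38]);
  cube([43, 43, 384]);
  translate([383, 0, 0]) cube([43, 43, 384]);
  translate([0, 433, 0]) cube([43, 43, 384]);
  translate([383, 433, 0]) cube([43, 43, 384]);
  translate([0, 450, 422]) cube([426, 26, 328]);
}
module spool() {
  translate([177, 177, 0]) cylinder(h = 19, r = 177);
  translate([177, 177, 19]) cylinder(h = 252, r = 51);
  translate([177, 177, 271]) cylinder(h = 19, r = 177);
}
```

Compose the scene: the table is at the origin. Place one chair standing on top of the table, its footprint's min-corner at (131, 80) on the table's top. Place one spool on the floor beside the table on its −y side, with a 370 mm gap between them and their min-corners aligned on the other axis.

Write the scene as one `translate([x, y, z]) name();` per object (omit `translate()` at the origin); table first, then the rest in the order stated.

table();
translate([131, 80, 730]) chair();
translate([0, -724, 0]) spool();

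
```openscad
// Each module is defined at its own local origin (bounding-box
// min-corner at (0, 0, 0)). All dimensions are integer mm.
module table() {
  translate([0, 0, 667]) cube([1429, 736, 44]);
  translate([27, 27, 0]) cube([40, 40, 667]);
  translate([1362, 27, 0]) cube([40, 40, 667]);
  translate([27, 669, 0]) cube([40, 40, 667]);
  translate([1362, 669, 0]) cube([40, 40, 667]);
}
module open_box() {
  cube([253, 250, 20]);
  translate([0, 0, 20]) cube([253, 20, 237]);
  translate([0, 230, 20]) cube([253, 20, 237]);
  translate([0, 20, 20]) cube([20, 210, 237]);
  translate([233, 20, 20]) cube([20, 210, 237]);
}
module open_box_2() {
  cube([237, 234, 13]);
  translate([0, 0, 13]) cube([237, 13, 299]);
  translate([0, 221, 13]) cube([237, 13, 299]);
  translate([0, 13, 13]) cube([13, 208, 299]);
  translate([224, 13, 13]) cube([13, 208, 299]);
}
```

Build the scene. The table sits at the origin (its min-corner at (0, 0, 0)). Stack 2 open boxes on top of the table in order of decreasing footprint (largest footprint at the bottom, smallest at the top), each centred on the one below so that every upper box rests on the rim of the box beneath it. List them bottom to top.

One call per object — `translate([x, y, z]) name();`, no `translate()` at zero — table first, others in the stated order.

table();
translate([588, 243, 711]) open_box();
translate([596, 251, 968]) open_box_2();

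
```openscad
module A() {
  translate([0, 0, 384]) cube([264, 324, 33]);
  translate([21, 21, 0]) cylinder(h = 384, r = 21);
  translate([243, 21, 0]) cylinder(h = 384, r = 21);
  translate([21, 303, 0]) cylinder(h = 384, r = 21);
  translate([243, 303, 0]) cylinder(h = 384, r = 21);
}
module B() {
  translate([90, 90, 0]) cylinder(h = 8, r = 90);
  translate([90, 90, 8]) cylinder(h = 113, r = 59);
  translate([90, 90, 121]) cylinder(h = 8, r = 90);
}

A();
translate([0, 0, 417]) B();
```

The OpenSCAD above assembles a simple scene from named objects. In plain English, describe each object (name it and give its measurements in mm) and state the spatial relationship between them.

A is a four-legged stool. The seat is a 264×324×33 mm slab whose top surface is at z = 417 mm; four round legs, each 42 mm in diameter, run from the floor (z = 0) to the underside of the seat, each leg's axis is inset half a diameter from the nearest pair of seat edges (so the leg's bounding box is flush with the corner).

B is a spool: two coaxial disc flanges of radius 90 mm and thickness 8 mm, joined by a core cylinder of radius 59 mm and height 113 mm. The lower flange rests on z = 0 and the three cylinders share a vertical axis.

The spool is on top of the stool.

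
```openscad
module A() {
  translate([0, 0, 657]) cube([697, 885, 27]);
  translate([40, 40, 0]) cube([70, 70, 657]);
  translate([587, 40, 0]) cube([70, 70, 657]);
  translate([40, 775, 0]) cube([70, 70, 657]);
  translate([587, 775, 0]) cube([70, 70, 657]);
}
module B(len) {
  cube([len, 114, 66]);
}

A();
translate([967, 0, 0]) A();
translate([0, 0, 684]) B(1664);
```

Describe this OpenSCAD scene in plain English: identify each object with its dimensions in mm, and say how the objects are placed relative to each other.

A is a table with a 697×885 mm rectangular top, 27 mm thick, top surface at z = 684 mm, supported by four 70×70 mm square legs, each inset 40 mm from the nearest pair of top edges, running from the floor.

B is a rectangular beam 1664 mm long (x), 114 mm deep (y), 66 mm thick (z).

The beam spans the tops of two tables placed 270 mm apart, resting at z = 684 mm.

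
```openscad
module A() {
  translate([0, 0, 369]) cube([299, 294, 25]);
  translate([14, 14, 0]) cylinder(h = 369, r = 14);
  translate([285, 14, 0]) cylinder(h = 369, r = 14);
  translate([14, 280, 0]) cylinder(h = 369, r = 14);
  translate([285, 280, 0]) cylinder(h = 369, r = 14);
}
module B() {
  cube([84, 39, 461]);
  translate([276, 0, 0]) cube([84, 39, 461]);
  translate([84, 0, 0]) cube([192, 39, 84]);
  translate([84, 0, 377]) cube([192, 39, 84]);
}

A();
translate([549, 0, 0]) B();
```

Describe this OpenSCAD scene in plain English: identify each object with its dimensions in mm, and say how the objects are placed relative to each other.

A is a four-legged stool. The seat is a 299×294×25 mm slab whose top surface is at z = 394 mm; four round legs, each 28 mm in diameter, run from the floor (z = 0) to the underside of the seat, each leg's axis is inset half a diameter from the nearest pair of seat edges (so the leg's bounding box is flush with the corner).

B is a picture frame with a 192×293 mm rectangular opening (x by z) and a uniform 84 mm border on every side. Frame depth is 39 mm along y. It is built from two vertical stiles running the full outside height and two horizontal rails spanning the gap between the stiles.

The picture frame is on the floor beside the stool on its +x side.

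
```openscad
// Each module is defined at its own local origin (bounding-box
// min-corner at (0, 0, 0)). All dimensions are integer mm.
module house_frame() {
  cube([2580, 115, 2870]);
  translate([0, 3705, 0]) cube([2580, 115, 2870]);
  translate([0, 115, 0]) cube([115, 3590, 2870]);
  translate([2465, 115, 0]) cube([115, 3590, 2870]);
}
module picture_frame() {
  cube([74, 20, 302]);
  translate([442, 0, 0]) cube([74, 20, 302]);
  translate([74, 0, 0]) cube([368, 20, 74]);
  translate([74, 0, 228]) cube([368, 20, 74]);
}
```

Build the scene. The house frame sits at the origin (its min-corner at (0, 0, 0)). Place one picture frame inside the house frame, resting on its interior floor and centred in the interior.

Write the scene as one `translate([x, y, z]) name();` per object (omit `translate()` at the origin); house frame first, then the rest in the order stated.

house_frame();
translate([1032, 1900, 0]) picture_frame();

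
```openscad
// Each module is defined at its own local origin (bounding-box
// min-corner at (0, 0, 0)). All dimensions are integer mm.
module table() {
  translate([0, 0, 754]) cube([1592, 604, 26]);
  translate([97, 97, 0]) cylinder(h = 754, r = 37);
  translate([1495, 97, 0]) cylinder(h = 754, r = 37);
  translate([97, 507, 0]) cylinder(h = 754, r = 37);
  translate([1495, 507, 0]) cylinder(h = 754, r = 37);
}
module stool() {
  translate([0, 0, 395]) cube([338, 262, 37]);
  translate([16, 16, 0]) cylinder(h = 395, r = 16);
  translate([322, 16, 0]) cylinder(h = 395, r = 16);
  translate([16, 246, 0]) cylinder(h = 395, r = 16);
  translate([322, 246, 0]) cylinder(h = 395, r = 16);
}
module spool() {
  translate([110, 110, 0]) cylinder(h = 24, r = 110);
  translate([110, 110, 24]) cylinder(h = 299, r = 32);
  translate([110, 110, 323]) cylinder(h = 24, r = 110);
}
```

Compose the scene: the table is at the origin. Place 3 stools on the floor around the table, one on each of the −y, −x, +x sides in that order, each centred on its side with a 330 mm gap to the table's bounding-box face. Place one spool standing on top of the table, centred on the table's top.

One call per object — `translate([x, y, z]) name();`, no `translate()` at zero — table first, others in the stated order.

table();
translate([627, -592, 0]) stool();
translate([-668, 171, 0]) stool();
translate([1922, 171, 0]) stool();
translate([686, 192, 780]) spool();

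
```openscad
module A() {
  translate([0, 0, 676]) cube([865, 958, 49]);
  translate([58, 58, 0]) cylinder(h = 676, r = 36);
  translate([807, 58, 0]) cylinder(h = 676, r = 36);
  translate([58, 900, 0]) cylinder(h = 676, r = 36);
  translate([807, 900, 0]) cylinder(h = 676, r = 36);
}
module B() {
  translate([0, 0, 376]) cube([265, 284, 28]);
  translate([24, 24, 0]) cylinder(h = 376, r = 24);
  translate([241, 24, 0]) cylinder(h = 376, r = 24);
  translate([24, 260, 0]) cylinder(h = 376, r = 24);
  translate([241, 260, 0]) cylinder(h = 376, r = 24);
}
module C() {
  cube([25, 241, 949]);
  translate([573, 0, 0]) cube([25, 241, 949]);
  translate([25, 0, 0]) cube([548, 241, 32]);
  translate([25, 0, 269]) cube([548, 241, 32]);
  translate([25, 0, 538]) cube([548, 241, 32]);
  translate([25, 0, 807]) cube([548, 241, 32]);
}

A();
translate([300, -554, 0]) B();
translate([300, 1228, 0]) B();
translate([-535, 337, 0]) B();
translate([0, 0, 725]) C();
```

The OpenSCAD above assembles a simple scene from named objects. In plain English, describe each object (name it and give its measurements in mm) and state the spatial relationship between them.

A is a table with a 865×958 mm rectangular top, 49 mm thick, top surface at z = 725 mm, supported by four round legs of 72 mm diameter, each leg's bounding box inset 22 mm from the nearest pair of top edges, running from the floor.

B is a four-legged stool. The seat is a 265×284×28 mm slab whose top surface is at z = 404 mm; four round legs, each 48 mm in diameter, run from the floor (z = 0) to the underside of the seat, each leg's axis is inset half a diameter from the nearest pair of seat edges (so the leg's bounding box is flush with the corner).

C is a bookshelf 598 mm wide overall, 241 mm deep and 949 mm tall. The two sides are 25 mm thick vertical panels. 4 horizontal shelves of 32 mm thickness span between the inner faces of the sides; the lowest shelf sits on the floor and shelves are stacked with a clear vertical gap of 237 mm between each pair.

Three stools sit around the table at the −y, +y, −x sides. The bookshelf is on top of the table.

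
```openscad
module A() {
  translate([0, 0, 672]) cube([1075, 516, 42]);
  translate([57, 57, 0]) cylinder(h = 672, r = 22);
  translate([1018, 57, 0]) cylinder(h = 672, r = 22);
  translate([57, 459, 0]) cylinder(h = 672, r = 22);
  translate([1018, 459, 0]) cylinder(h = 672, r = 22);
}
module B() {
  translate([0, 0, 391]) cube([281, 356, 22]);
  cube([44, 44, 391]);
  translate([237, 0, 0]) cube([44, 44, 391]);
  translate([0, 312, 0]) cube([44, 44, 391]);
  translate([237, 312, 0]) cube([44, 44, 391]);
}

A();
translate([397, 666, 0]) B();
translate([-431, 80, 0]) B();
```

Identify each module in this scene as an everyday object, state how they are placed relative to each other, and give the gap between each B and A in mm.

Each stool's nearest face is 150 mm from the table's bounding box.

A is a table. B is a stool. Two stools sit around the table at the +y, −x sides. The gap between each stool and the table is 150 mm.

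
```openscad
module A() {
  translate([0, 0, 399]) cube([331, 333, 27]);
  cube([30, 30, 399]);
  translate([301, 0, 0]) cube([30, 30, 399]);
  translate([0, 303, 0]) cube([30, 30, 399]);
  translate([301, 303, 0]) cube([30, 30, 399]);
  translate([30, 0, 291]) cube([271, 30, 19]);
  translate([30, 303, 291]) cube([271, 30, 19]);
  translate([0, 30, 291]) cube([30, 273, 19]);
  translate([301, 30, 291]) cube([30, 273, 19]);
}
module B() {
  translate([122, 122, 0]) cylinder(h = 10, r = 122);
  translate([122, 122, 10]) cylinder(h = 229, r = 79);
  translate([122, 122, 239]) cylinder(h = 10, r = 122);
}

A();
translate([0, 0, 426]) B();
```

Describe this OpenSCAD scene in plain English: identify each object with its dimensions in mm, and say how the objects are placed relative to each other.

A is a four-legged stool. The seat is 331×333 mm, 27 mm thick, top at z = 426 mm. It stands on four square legs, each 30×30 mm in cross-section, from z = 0 to the seat underside, each flush with a corner of the seat. Four stretchers, 30 mm wide and 19 mm tall, connect adjacent legs with their undersides at z = 291 mm, each running between the inner faces of the legs it joins and aligned with the legs' outer faces on the other axis.

B is a spool: two coaxial disc flanges of radius 122 mm and thickness 10 mm, joined by a core cylinder of radius 79 mm and height 229 mm. The lower flange rests on z = 0 and the three cylinders share a vertical axis.

The spool is on top of the stool.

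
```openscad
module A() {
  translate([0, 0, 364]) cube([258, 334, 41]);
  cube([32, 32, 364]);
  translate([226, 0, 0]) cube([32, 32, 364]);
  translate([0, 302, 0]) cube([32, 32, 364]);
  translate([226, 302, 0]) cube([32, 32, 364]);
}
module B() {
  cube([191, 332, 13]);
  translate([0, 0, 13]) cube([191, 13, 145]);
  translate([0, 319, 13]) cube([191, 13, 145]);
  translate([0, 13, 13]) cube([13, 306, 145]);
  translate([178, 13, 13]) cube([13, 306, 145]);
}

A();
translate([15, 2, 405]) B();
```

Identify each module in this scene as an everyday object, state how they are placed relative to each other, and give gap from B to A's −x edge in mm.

A is a stool. B is an open box. The open box is on top of the stool. The gap from the open box to the stool's −x edge is 15 mm.

The open box's min-x is at 15; the stool's min-x is 0; gap = 15 mm.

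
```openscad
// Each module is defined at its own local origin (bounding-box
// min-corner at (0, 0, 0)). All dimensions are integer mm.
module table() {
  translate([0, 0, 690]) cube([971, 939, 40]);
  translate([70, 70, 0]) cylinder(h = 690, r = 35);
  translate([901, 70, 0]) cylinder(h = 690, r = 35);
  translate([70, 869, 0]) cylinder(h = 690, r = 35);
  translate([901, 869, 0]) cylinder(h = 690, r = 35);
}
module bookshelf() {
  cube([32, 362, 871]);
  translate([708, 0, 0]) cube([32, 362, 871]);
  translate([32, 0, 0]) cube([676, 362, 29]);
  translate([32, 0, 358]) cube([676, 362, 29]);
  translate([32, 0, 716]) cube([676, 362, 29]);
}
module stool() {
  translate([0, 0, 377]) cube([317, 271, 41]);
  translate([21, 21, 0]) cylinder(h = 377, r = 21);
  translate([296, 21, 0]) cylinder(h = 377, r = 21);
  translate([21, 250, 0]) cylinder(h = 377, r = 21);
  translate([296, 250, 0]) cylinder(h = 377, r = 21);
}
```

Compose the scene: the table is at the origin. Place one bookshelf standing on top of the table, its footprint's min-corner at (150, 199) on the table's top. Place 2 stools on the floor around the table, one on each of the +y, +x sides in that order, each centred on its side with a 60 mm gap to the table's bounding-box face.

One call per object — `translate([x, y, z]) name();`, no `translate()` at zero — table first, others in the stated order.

table();
translate([150, 199, 730]) bookshelf();
translate([327, 999, 0]) stool();
translate([1031, 334, 0]) stool();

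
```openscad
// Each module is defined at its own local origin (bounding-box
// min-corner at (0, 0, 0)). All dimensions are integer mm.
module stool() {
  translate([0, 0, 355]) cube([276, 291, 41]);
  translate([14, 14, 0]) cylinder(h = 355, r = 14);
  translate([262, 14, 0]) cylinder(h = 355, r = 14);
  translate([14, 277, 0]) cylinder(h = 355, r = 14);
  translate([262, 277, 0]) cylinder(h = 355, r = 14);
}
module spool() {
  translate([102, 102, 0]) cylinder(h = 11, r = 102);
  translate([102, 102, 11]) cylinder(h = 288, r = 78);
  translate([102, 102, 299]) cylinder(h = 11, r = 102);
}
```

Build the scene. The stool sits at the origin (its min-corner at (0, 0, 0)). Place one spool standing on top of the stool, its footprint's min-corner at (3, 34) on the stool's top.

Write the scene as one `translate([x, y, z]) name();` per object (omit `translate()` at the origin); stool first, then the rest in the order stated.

stool();
translate([3, 34, 396]) spool();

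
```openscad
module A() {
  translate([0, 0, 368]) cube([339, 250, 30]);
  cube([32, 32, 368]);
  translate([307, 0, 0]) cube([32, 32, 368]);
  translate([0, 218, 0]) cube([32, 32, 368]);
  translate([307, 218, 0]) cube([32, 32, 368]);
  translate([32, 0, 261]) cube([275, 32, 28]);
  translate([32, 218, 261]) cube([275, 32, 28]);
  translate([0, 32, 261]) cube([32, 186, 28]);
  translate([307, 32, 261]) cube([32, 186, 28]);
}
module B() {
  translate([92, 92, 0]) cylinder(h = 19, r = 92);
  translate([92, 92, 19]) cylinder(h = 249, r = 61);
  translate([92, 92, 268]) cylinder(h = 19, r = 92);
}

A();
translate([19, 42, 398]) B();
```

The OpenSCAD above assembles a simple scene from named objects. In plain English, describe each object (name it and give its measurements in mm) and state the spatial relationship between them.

A is a simple wooden stool: a rectangular seat 339 mm (x) by 250 mm (y), 30 mm thick, top face at z = 398 mm, on four square legs, each 32×32 mm in cross-section. The legs rest on z = 0, each flush with a corner of the seat. Four stretchers, 32 mm wide and 28 mm tall, connect adjacent legs with their undersides at z = 261 mm, each running between the inner faces of the legs it joins and aligned with the legs' outer faces on the other axis.

B is a spool: two coaxial disc flanges of radius 92 mm and thickness 19 mm, joined by a core cylinder of radius 61 mm and height 249 mm. The lower flange rests on z = 0 and the three cylinders share a vertical axis.

The spool is on top of the stool.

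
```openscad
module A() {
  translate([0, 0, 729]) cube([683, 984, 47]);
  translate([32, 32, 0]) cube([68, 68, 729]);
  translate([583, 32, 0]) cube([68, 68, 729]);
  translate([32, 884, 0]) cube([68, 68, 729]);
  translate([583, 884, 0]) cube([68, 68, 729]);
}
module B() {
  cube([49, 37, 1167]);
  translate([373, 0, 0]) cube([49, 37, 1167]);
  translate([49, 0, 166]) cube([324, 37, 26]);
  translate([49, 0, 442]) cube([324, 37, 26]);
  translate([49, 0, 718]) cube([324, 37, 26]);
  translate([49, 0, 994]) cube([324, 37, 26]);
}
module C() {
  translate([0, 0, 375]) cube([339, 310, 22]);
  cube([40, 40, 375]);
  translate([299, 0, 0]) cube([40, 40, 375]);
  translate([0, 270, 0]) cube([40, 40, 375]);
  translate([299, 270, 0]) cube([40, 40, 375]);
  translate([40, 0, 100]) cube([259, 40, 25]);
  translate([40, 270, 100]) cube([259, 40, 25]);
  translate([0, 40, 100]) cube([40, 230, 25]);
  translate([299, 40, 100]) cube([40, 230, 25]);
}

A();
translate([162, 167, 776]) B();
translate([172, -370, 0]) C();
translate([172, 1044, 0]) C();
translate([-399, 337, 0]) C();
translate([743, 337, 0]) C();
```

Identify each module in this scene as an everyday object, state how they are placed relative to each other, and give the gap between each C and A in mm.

Each stool's nearest face is 60 mm from the table's bounding box.

A is a table. B is a ladder. C is a stool. The ladder is on top of the table. Four stools sit around the table at the −y, +y, −x, +x sides. The gap between each stool and the table is 60 mm.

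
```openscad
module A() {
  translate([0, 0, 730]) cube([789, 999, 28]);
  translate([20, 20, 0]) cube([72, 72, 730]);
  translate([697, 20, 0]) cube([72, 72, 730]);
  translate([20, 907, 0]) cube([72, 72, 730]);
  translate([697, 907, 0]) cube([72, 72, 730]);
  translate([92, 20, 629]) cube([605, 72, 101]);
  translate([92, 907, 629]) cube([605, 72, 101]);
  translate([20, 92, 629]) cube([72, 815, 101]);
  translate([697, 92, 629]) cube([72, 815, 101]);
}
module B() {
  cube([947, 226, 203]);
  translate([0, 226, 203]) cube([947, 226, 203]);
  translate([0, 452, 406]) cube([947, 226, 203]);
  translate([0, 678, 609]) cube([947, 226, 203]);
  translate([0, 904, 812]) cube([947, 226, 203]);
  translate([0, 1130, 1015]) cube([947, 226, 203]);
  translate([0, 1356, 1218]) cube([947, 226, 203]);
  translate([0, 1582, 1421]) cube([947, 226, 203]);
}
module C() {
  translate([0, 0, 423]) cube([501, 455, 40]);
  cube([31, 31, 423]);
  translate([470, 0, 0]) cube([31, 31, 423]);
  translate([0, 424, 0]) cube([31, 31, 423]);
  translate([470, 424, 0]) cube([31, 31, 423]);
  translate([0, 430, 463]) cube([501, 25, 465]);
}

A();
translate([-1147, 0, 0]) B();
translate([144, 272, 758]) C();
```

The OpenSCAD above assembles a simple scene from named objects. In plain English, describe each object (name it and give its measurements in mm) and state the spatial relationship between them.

A is a table with a 789×999 mm rectangular top, 28 mm thick, top surface at z = 758 mm, supported by four 72×72 mm square legs, each inset 20 mm from the nearest pair of top edges, running from the floor. Four apron rails, 72 mm thick and 101 mm tall, run between adjacent legs with their top edges flush with the underside of the top and their outer faces flush with the legs' outer faces.

B is a run of 8 identical solid stair steps. Each tread is 947×226 mm and each step block is 203 mm high. Step 1 rests on the floor; step k is offset from step 1 by (k−1)×226 mm in y and (k−1)×203 mm in z.

C is a chair: 501×455 mm seat, 40 mm thick, top at z = 463 mm, on four 31 mm square corner legs flush with the seat edges. A 25 mm thick backrest slab spans the full seat width, extending 465 mm above the seat top, its back face flush with the seat's +y edge.

The staircase is on the floor beside the table on its −x side. The chair is on top of the table, centred.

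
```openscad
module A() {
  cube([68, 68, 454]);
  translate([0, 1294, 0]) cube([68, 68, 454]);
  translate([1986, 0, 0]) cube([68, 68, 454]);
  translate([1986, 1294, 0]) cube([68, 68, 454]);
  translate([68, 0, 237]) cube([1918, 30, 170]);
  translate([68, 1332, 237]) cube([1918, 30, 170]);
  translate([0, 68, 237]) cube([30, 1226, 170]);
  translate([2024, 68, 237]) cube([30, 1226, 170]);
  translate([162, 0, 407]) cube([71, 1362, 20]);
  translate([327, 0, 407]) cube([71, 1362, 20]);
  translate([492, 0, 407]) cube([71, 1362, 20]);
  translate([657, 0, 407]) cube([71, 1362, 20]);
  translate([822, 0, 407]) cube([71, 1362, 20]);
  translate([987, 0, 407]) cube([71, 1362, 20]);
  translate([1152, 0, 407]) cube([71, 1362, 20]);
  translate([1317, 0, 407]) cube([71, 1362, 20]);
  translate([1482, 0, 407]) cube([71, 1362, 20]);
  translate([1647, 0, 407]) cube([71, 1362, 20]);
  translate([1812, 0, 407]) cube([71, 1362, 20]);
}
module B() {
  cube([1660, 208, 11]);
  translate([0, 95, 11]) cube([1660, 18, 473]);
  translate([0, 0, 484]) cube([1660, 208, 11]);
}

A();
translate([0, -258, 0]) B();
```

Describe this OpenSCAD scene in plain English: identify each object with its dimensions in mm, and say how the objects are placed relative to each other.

A is a bed frame 2054 mm long (x) by 1362 mm wide (y). Four 68×68 mm corner posts, 454 mm tall, at the corners of the footprint. Four rails of 30 mm thickness and 170 mm height run between adjacent posts with their undersides at z = 237 mm, their outer faces flush with the outside of the frame (the two x-running rails run between the posts' inner faces; the two y-running rails run between the posts' inner faces). 11 slats, each 71 mm wide (x) and 20 mm thick, lie across the top of the two x-running rails, running the full 1362 mm width of the frame in y; the slats are evenly spaced along x between the inner faces of the end posts with equal gaps (rounded down to the nearest mm) at the −x end and between each pair — any rounding remainder accumulates at the +x end.

B is an I-beam lying along x, 1660 mm long. Overall section height 495 mm. Two flanges 208 mm wide (y) and 11 mm thick, one on the floor and one at the top; a web 18 mm thick runs between them, centred on the flange width.

The I-beam is on the floor beside the bed frame on its −y side.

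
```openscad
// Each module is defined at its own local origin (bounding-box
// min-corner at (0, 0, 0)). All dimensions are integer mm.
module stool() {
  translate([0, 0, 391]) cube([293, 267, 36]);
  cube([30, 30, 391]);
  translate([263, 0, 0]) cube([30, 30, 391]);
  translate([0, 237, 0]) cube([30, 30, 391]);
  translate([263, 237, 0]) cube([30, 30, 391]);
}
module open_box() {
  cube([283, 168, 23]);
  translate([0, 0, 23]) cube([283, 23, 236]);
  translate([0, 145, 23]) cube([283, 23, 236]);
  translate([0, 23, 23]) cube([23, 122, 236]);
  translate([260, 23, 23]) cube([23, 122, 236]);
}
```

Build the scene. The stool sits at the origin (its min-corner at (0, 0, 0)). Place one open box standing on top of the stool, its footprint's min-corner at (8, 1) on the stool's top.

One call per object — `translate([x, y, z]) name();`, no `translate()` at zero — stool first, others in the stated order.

stool();
translate([8, 1, 427]) open_box();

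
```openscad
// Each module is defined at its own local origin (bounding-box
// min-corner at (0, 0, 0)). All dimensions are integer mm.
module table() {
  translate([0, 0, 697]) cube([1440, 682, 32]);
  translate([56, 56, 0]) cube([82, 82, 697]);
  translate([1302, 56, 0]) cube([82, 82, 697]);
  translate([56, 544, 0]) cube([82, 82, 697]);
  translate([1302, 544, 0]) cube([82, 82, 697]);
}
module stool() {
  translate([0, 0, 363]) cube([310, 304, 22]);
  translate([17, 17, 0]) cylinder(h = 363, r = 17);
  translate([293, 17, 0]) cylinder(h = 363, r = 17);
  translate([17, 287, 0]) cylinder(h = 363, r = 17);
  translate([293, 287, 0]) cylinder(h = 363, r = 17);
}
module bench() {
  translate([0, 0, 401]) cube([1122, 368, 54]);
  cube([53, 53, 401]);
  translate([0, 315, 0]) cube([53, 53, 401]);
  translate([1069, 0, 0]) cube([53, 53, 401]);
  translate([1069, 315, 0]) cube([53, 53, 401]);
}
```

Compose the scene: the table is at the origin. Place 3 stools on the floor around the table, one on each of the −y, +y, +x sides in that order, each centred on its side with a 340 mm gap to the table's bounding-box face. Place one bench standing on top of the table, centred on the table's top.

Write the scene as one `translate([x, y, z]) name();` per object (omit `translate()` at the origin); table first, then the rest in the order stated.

table();
translate([565, -644, 0]) stool();
translate([565, 1022, 0]) stool();
translate([1780, 189, 0]) stool();
translate([159, 157, 729]) bench();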